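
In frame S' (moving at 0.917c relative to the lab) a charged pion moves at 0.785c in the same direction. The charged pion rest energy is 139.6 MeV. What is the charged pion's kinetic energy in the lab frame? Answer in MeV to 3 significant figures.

u_lab = (0.785 + 0.917)/(1 + 0.785×0.917) = 0.989624
γ = 1/√(1 − 0.989624²) = 6.9599
K = (γ − 1)m₀c² = (6.9599 − 1) × 139.6 = 5.9599 × 139.6 = 832 MeV

K ≈ 832 MeV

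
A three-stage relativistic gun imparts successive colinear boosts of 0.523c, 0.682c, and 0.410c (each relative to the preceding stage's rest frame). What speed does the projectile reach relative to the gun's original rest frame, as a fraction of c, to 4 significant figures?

u ≈ 0.9516c

Compose boost 2: (0.682 + 0.523)/(1 + 0.682×0.523) = 1.205/1.35669 = 0.888194
Compose boost 3: (0.410 + 0.888194)/(1 + 0.410×0.888194) = 1.29819/1.36416 = 0.9516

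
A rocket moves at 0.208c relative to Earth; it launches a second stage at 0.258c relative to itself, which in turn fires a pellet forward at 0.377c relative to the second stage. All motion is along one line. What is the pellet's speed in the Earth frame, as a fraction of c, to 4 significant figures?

u ≈ 0.7022c

Compose boost 2: (0.258 + 0.208)/(1 + 0.258×0.208) = 0.4660/1.05366 = 0.442266
Compose boost 3: (0.377 + 0.442266)/(1 + 0.377×0.442266) = 0.819266/1.16673 = 0.7022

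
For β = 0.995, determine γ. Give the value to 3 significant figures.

γ ≈ 10.0

γ = 1/√(1 − β²) = 1/√(1 − 0.995²) = 1/√(0.0099750) = 10.0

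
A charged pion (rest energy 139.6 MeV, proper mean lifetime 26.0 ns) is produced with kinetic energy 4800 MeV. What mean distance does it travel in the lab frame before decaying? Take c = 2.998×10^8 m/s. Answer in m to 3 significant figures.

d ≈ 276 m

γ = 1 + K/(m₀c²) = 1 + 4800/139.6 = 35.384
β = √(1 − 1/γ²) = 0.99960
Dilated lifetime: γτ₀ = 35.384 × 26.0 ns = 919.98 ns
d = βc·γτ₀ = 0.99960 × (2.998×10^8 m/s) × 9.1998×10^-7 s = 276 m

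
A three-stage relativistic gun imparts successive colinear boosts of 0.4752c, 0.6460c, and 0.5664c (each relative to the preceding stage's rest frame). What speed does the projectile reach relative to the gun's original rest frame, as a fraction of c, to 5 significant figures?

Compose boost 2: (0.6460 + 0.4752)/(1 + 0.6460×0.4752) = 1.1212/1.306979 = 0.8578560
Compose boost 3: (0.5664 + 0.8578560)/(1 + 0.5664×0.8578560) = 1.424256/1.485890 = 0.95852

u ≈ 0.95852c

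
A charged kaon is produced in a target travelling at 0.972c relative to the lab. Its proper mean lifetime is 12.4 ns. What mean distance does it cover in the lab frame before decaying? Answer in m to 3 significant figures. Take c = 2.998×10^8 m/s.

γ = 1/√(1 − 0.972²) = 4.2557
Dilated lifetime: Δt = γτ₀ = 4.2557 × 12.4 ns = 52.770 ns
d = vΔt = 0.972c × 52.770 ns = 2.9141×10^8 m/s × 5.2770×10^-8 s = 15.4 m

d ≈ 15.4 m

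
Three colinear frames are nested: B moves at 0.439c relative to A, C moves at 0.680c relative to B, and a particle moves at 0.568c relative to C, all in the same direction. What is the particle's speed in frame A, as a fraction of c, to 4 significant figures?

Compose boost 2: (0.680 + 0.439)/(1 + 0.680×0.439) = 1.119/1.29852 = 0.861750
Compose boost 3: (0.568 + 0.861750)/(1 + 0.568×0.861750) = 1.42975/1.48947 = 0.9599

u ≈ 0.9599c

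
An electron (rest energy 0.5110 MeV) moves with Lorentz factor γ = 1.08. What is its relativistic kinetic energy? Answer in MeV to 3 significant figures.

K ≈ 0.0409 MeV

γ = 1.08 (given)
K = (γ − 1)m₀c² = (1.08 − 1) × 0.5110 MeV = 0.080000 × 0.5110 MeV = 0.0409 MeV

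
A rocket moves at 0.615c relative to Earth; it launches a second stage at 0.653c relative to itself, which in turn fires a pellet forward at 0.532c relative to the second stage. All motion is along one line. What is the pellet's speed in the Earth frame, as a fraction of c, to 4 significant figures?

u ≈ 0.9699c

Compose boost 2: (0.653 + 0.615)/(1 + 0.653×0.615) = 1.268/1.40159 = 0.904684
Compose boost 3: (0.532 + 0.904684)/(1 + 0.532×0.904684) = 1.43668/1.48129 = 0.9699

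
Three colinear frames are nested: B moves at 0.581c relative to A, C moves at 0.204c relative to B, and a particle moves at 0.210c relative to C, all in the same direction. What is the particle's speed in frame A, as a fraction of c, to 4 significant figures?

u ≈ 0.7947c

Compose boost 2: (0.204 + 0.581)/(1 + 0.204×0.581) = 0.7850/1.11852 = 0.701818
Compose boost 3: (0.210 + 0.701818)/(1 + 0.210×0.701818) = 0.911818/1.14738 = 0.7947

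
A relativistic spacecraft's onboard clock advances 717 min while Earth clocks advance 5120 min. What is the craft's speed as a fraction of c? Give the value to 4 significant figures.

β ≈ 0.9901

γ = Δt/τ₀ = 5120/717 = 7.14086
β = √(1 − 1/γ²) = √(1 − 1/7.14086²) = 0.9901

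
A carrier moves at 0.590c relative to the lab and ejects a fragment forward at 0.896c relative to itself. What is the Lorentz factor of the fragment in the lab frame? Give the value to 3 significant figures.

γ ≈ 4.26

u_lab = (0.896 + 0.590)/(1 + 0.896×0.590) = 1.486/1.52864 = 0.972106
γ = 1/√(1 − 0.972106²) = 4.26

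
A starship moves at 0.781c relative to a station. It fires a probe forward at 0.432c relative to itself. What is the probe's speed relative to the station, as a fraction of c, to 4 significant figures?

u ≈ 0.9070c

Relativistic velocity addition: u = (u' + v)/(1 + u'v/c²)
= (0.432 + 0.781)/(1 + 0.432×0.781) = 1.213/1.33739 = 0.9070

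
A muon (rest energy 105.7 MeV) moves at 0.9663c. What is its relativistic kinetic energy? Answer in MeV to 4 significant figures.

γ = 1/√(1 − 0.9663²) = 3.88472
K = (γ − 1)m₀c² = (3.88472 − 1) × 105.7 MeV = 2.88472 × 105.7 MeV = 304.9 MeV

K ≈ 304.9 MeV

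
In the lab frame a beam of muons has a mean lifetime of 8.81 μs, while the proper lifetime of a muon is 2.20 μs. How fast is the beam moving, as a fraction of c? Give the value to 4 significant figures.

γ = Δt/τ₀ = 8.81/2.20 = 4.00455
β = √(1 − 1/γ²) = √(1 − 1/4.00455²) = 0.9683

β ≈ 0.9683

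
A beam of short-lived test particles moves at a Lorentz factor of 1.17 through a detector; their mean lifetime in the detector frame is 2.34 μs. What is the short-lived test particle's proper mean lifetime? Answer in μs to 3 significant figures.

γ = 1.17 (given)
Proper time: τ₀ = Δt/γ = 2.34/1.17 = 2.00 μs

τ₀ ≈ 2.00 μs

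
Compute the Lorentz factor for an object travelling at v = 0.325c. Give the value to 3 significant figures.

γ = 1/√(1 − β²) = 1/√(1 − 0.325²) = 1/√(0.89438) = 1.06

γ ≈ 1.06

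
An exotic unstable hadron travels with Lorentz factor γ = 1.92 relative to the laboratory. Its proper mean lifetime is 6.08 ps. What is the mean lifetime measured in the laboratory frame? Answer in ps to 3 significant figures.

Δt ≈ 11.7 ps

γ = 1.92 (given)
Time dilation: Δt = γτ₀ = 1.92 × 6.08 ps = 11.7 ps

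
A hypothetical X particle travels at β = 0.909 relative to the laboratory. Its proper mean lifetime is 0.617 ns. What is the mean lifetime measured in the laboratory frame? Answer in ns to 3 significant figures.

γ = 1/√(1 − 0.909²) = 2.3993
Time dilation: Δt = γτ₀ = 2.3993 × 0.617 ns = 1.48 ns

Δt ≈ 1.48 ns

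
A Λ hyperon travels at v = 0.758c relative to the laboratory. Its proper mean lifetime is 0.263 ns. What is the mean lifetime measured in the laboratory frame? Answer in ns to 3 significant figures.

Δt ≈ 0.403 ns

γ = 1/√(1 − 0.758²) = 1.5331
Time dilation: Δt = γτ₀ = 1.5331 × 0.263 ns = 0.403 ns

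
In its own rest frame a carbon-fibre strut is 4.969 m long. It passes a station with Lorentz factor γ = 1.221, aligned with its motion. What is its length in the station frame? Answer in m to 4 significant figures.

L ≈ 4.070 m

γ = 1.221 (given)
Length contraction: L = L₀/γ = 4.969/1.221 = 4.070 m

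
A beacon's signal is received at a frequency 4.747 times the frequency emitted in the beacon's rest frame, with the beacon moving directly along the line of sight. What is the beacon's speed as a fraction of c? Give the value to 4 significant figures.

β ≈ 0.9150

f_obs/f_src = √((1+β)/(1−β)) = 4.747  ⇒  (1+β)/(1−β) = 22.5340
β = |1 − D²|/(1 + D²) = |1 − 22.5340|/(1 + 22.5340) = 0.9150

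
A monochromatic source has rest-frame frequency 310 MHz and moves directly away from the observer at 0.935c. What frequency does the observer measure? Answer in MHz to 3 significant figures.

Relativistic Doppler: f_obs = f_src √((1−β)/(1+β))
= 310 × √(0.065000/1.9350) = 310 × 0.18328 = 56.8 MHz

f_obs ≈ 56.8 MHz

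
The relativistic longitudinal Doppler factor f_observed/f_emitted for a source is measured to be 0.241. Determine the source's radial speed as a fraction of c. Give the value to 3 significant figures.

f_obs/f_src = √((1−β)/(1+β)) = 0.241  ⇒  (1−β)/(1+β) = 0.058081
β = |1 − D²|/(1 + D²) = |1 − 0.058081|/(1 + 0.058081) = 0.890

β ≈ 0.890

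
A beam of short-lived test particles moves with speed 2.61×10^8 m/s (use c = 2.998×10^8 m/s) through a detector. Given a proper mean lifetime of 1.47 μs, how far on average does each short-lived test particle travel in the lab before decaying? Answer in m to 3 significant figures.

d ≈ 780 m

β = v/c = 2.61×10^8 / 2.998×10^8 = 0.87058
γ = 1/√(1 − 0.87058²) = 2.0324
Dilated lifetime: Δt = γτ₀ = 2.0324 × 1.47 μs = 2.9876 μs
d = vΔt = 0.87058c × 2.9876 μs = 2.6100×10^8 m/s × 2.9876×10^-6 s = 780 m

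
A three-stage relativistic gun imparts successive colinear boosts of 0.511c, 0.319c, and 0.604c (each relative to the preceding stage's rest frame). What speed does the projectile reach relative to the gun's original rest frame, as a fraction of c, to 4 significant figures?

u ≈ 0.9208c

Compose boost 2: (0.319 + 0.511)/(1 + 0.319×0.511) = 0.8300/1.16301 = 0.713666
Compose boost 3: (0.604 + 0.713666)/(1 + 0.604×0.713666) = 1.31767/1.43105 = 0.9208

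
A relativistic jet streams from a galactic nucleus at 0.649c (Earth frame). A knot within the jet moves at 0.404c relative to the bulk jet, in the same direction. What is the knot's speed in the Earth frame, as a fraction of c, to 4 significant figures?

Relativistic velocity addition: u = (u' + v)/(1 + u'v/c²)
= (0.404 + 0.649)/(1 + 0.404×0.649) = 1.053/1.26220 = 0.8343

u ≈ 0.8343c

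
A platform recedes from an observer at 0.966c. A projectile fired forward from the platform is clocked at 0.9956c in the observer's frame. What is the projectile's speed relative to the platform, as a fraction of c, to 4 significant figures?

Inverse velocity addition: u' = (u − v)/(1 − uv/c²)
= (0.9956 − 0.966)/(1 − 0.9956×0.966) = 0.02960/0.0382504 = 0.7738

u' ≈ 0.7738c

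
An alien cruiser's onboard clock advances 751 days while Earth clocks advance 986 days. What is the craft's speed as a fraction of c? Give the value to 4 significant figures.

β ≈ 0.6480

γ = Δt/τ₀ = 986/751 = 1.31292
β = √(1 − 1/γ²) = √(1 − 1/1.31292²) = 0.6480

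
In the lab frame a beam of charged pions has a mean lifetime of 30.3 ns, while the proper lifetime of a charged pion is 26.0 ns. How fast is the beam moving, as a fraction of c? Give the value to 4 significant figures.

γ = Δt/τ₀ = 30.3/26.0 = 1.16538
β = √(1 − 1/γ²) = √(1 − 1/1.16538²) = 0.5135

β ≈ 0.5135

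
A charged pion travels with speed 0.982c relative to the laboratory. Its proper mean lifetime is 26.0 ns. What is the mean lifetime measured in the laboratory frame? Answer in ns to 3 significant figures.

γ = 1/√(1 − 0.982²) = 5.2943
Time dilation: Δt = γτ₀ = 5.2943 × 26.0 ns = 138 ns

Δt ≈ 138 ns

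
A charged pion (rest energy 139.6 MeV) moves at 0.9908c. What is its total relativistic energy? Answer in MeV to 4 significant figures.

E ≈ 1032 MeV

γ = 1/√(1 − 0.9908²) = 7.38911
E = γm₀c² = 7.38911 × 139.6 MeV = 1032 MeV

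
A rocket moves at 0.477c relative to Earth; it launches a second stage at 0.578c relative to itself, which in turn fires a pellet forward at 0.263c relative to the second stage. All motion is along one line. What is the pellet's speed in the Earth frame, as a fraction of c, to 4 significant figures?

Compose boost 2: (0.578 + 0.477)/(1 + 0.578×0.477) = 1.055/1.27571 = 0.826993
Compose boost 3: (0.263 + 0.826993)/(1 + 0.263×0.826993) = 1.08999/1.21750 = 0.8953

u ≈ 0.8953c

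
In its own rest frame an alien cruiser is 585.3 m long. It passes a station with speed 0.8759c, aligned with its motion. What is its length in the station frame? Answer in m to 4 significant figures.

γ = 1/√(1 − 0.8759²) = 2.07257
Length contraction: L = L₀/γ = 585.3/2.07257 = 282.4 m

L ≈ 282.4 m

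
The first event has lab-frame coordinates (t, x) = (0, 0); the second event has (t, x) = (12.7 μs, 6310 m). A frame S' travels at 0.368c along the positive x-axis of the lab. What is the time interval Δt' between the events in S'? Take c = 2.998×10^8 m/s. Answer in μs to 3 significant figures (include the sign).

γ = 1/√(1 − 0.368²) = 1.0755
Δt' = γ(Δt − vΔx/c²) = 1.0755 × (12.7 μs − 0.368×6310 m / (2.998×10^8 m/s))
= 1.0755 × (4.9546 μs) = 5.33 μs

Δt' ≈ 5.33 μs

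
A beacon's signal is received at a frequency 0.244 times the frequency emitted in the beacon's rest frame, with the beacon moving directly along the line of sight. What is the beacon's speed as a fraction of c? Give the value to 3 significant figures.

f_obs/f_src = √((1−β)/(1+β)) = 0.244  ⇒  (1−β)/(1+β) = 0.059536
β = |1 − D²|/(1 + D²) = |1 − 0.059536|/(1 + 0.059536) = 0.888

β ≈ 0.888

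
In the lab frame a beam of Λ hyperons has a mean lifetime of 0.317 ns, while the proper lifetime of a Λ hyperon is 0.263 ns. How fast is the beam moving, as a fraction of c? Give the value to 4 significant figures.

β ≈ 0.5583

γ = Δt/τ₀ = 0.317/0.263 = 1.20532
β = √(1 − 1/γ²) = √(1 − 1/1.20532²) = 0.5583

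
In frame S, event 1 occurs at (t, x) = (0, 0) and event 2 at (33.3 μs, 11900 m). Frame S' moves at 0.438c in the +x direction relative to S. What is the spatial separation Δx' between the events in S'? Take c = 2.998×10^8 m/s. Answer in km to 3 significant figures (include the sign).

γ = 1/√(1 − 0.438²) = 1.1124
Δx' = γ(Δx − vΔt) = 1.1124 × (11900 m − 0.438×(2.998×10^8 m/s)×33.3×10^-6 s)
= 1.1124 × (7527.3 m) = 8.37 km

Δx' ≈ 8.37 km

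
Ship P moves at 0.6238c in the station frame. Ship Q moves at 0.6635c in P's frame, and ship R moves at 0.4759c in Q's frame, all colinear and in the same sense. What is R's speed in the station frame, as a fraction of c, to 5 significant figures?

u ≈ 0.96726c

Compose boost 2: (0.6635 + 0.6238)/(1 + 0.6635×0.6238) = 1.2873/1.413891 = 0.9104660
Compose boost 3: (0.4759 + 0.9104660)/(1 + 0.4759×0.9104660) = 1.386366/1.433291 = 0.96726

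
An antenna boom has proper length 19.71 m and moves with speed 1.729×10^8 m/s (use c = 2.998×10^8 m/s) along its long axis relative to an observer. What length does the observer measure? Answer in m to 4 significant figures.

L ≈ 16.10 m

β = v/c = 1.729×10^8 / 2.998×10^8 = 0.576718
γ = 1/√(1 − 0.576718²) = 1.22407
Length contraction: L = L₀/γ = 19.71/1.22407 = 16.10 m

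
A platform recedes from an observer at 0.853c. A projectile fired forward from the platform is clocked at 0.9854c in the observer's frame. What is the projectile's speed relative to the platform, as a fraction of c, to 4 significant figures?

Inverse velocity addition: u' = (u − v)/(1 − uv/c²)
= (0.9854 − 0.853)/(1 − 0.9854×0.853) = 0.1324/0.159454 = 0.8303

u' ≈ 0.8303c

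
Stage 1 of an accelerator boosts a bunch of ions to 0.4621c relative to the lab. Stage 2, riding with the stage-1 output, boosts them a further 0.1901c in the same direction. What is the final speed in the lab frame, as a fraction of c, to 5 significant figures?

u ≈ 0.59953c

Compose boost 2: (0.1901 + 0.4621)/(1 + 0.1901×0.4621) = 0.65220/1.087845 = 0.59953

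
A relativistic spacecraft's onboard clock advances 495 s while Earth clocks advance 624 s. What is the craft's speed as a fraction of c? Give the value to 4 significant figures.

β ≈ 0.6089

γ = Δt/τ₀ = 624/495 = 1.26061
β = √(1 − 1/γ²) = √(1 − 1/1.26061²) = 0.6089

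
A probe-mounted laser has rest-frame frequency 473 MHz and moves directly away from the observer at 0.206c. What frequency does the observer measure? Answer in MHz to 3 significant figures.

f_obs ≈ 384 MHz

Relativistic Doppler: f_obs = f_src √((1−β)/(1+β))
= 473 × √(0.79400/1.2060) = 473 × 0.81140 = 384 MHz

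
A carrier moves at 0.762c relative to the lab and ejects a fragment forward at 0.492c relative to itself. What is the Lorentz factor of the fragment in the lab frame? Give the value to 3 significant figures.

γ ≈ 2.44

u_lab = (0.492 + 0.762)/(1 + 0.492×0.762) = 1.254/1.37490 = 0.912064
γ = 1/√(1 − 0.912064²) = 2.44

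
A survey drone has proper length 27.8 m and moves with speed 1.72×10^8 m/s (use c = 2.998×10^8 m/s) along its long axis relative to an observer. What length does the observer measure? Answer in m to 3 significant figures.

L ≈ 22.8 m

β = v/c = 1.72×10^8 / 2.998×10^8 = 0.57372
γ = 1/√(1 − 0.57372²) = 1.2209
Length contraction: L = L₀/γ = 27.8/1.2209 = 22.8 m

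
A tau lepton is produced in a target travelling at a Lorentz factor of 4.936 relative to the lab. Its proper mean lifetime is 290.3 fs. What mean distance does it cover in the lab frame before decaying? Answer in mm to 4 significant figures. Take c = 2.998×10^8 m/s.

d ≈ 0.4207 mm

β = √(1 − 1/γ²) = √(1 − 1/4.936²) = 0.979263
Dilated lifetime: Δt = γτ₀ = 4.936 × 290.3 fs = 1432.92 fs
d = vΔt = 0.979263c × 1432.92 fs = 2.93583×10^8 m/s × 1.43292×10^-12 s = 0.4207 mm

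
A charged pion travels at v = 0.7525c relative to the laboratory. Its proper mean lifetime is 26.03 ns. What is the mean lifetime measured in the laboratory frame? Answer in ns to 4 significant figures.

Δt ≈ 39.52 ns

γ = 1/√(1 − 0.7525²) = 1.51839
Time dilation: Δt = γτ₀ = 1.51839 × 26.03 ns = 39.52 ns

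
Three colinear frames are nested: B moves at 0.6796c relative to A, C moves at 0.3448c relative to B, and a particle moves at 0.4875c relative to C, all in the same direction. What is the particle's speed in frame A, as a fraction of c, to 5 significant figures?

Compose boost 2: (0.3448 + 0.6796)/(1 + 0.3448×0.6796) = 1.0244/1.234326 = 0.8299266
Compose boost 3: (0.4875 + 0.8299266)/(1 + 0.4875×0.8299266) = 1.317427/1.404589 = 0.93794

u ≈ 0.93794c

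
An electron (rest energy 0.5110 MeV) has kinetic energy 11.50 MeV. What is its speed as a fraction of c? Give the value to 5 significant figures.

β ≈ 0.99909

γ = 1 + K/(m₀c²) = 1 + 11.50/0.5110 = 23.50489
β = √(1 − 1/γ²) = 0.99909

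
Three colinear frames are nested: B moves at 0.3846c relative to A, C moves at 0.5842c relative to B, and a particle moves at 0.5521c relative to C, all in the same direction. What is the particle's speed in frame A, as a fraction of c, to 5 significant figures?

Compose boost 2: (0.5842 + 0.3846)/(1 + 0.5842×0.3846) = 0.96880/1.224683 = 0.7910616
Compose boost 3: (0.5521 + 0.7910616)/(1 + 0.5521×0.7910616) = 1.343162/1.436745 = 0.93486

u ≈ 0.93486c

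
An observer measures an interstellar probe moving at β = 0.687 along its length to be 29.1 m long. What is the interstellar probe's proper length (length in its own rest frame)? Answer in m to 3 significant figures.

L₀ ≈ 40.0 m

γ = 1/√(1 − 0.687²) = 1.3762
L₀ = γL = 1.3762 × 29.1 = 40.0 m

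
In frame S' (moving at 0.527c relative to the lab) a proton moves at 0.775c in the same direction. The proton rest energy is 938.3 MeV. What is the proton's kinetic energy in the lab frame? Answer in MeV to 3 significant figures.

K ≈ 1520 MeV

u_lab = (0.775 + 0.527)/(1 + 0.775×0.527) = 0.924437
γ = 1/√(1 − 0.924437²) = 2.6224
K = (γ − 1)m₀c² = (2.6224 − 1) × 938.3 = 1.6224 × 938.3 = 1520 MeV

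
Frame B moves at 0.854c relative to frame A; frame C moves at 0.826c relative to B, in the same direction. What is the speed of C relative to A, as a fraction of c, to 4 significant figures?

Compose boost 2: (0.826 + 0.854)/(1 + 0.826×0.854) = 1.680/1.70540 = 0.9851

u ≈ 0.9851c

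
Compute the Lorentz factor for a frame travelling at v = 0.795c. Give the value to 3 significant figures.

γ = 1/√(1 − β²) = 1/√(1 − 0.795²) = 1/√(0.36797) = 1.65

γ ≈ 1.65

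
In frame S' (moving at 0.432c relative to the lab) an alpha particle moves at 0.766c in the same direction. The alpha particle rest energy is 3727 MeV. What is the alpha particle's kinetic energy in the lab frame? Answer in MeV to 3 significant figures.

K ≈ 4830 MeV

u_lab = (0.766 + 0.432)/(1 + 0.766×0.432) = 0.900135
γ = 1/√(1 − 0.900135²) = 2.2956
K = (γ − 1)m₀c² = (2.2956 − 1) × 3727 = 1.2956 × 3727 = 4830 MeV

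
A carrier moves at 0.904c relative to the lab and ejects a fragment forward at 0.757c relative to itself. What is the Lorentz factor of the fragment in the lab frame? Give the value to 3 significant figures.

γ ≈ 6.03

u_lab = (0.757 + 0.904)/(1 + 0.757×0.904) = 1.661/1.68433 = 0.986150
γ = 1/√(1 − 0.986150²) = 6.03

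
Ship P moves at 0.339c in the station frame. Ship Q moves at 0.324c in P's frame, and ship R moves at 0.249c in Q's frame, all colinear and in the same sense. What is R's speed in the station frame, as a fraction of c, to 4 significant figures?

u ≈ 0.7368c

Compose boost 2: (0.324 + 0.339)/(1 + 0.324×0.339) = 0.6630/1.10984 = 0.597386
Compose boost 3: (0.249 + 0.597386)/(1 + 0.249×0.597386) = 0.846386/1.14875 = 0.7368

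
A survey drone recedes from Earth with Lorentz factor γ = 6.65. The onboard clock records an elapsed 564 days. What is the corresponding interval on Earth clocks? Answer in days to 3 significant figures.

γ = 6.65 (given)
Time dilation: Δt = γτ₀ = 6.65 × 564 days = 3750 days

Δt ≈ 3750 days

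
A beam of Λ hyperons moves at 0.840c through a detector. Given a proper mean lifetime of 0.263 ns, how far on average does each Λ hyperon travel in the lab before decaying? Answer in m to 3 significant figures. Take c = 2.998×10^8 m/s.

γ = 1/√(1 − 0.840²) = 1.8430
Dilated lifetime: Δt = γτ₀ = 1.8430 × 0.263 ns = 0.48472 ns
d = vΔt = 0.840c × 0.48472 ns = 2.5183×10^8 m/s × 4.8472×10^-10 s = 0.122 m

d ≈ 0.122 m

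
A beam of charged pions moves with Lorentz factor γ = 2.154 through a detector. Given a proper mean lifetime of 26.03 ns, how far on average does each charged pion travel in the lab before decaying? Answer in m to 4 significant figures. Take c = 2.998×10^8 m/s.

d ≈ 14.89 m

β = √(1 − 1/γ²) = √(1 − 1/2.154²) = 0.885703
Dilated lifetime: Δt = γτ₀ = 2.154 × 26.03 ns = 56.0686 ns
d = vΔt = 0.885703c × 56.0686 ns = 2.65534×10^8 m/s × 5.60686×10^-8 s = 14.89 m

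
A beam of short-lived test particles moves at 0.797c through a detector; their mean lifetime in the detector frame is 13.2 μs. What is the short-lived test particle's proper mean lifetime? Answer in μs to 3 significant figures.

τ₀ ≈ 7.97 μs

γ = 1/√(1 − 0.797²) = 1.6557
Proper time: τ₀ = Δt/γ = 13.2/1.6557 = 7.97 μs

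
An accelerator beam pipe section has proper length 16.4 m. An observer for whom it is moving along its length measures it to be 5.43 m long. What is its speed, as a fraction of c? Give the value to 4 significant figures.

β ≈ 0.9436

γ = L₀/L = 16.4/5.43 = 3.02026
β = √(1 − 1/γ²) = 0.9436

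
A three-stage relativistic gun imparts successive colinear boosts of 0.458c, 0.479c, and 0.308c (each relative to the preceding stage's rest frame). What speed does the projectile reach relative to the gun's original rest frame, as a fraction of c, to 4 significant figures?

Compose boost 2: (0.479 + 0.458)/(1 + 0.479×0.458) = 0.9370/1.21938 = 0.768422
Compose boost 3: (0.308 + 0.768422)/(1 + 0.308×0.768422) = 1.07642/1.23667 = 0.8704

u ≈ 0.8704c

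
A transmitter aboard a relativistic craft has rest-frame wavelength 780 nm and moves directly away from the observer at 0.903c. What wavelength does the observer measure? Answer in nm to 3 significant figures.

Relativistic Doppler: λ_obs = λ_src √((1+β)/(1−β))
= 780 × √(1.9030/0.097000) = 780 × 4.4293 = 3450 nm

λ_obs ≈ 3450 nm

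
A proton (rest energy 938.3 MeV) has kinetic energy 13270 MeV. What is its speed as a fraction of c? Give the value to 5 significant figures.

γ = 1 + K/(m₀c²) = 1 + 13270/938.3 = 15.14260
β = √(1 − 1/γ²) = 0.99782

β ≈ 0.99782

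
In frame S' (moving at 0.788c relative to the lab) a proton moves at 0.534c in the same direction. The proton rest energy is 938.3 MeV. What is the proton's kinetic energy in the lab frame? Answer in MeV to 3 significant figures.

u_lab = (0.534 + 0.788)/(1 + 0.534×0.788) = 0.930467
γ = 1/√(1 − 0.930467²) = 2.7294
K = (γ − 1)m₀c² = (2.7294 − 1) × 938.3 = 1.7294 × 938.3 = 1620 MeV

K ≈ 1620 MeV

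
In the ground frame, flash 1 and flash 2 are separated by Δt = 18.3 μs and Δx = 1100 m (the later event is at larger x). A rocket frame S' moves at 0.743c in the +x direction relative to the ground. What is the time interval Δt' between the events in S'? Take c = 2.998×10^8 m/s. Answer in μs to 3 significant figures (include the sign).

γ = 1/√(1 − 0.743²) = 1.4941
Δt' = γ(Δt − vΔx/c²) = 1.4941 × (18.3 μs − 0.743×1100 m / (2.998×10^8 m/s))
= 1.4941 × (15.574 μs) = 23.3 μs

Δt' ≈ 23.3 μs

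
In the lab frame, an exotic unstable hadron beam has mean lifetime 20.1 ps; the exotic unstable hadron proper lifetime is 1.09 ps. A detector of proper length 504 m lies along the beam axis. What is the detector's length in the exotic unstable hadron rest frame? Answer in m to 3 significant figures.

Time dilation ⇒ γ = Δt/τ₀ = 20.1/1.09 = 18.440
Length contraction: L = L₀/γ = 504/18.440 = 27.3 m

L ≈ 27.3 m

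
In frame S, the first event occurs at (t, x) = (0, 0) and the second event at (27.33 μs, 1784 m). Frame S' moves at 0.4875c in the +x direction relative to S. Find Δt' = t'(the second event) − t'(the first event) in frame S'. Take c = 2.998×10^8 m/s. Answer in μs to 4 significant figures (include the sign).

Δt' ≈ 27.98 μs

γ = 1/√(1 − 0.4875²) = 1.14531
Δt' = γ(Δt − vΔx/c²) = 1.14531 × (27.33 μs − 0.4875×1784 m / (2.998×10^8 m/s))
= 1.14531 × (24.4291 μs) = 27.98 μs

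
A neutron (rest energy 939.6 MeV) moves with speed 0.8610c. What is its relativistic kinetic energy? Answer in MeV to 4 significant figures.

γ = 1/√(1 − 0.8610²) = 1.96616
K = (γ − 1)m₀c² = (1.96616 − 1) × 939.6 MeV = 0.966163 × 939.6 MeV = 907.8 MeV

K ≈ 907.8 MeV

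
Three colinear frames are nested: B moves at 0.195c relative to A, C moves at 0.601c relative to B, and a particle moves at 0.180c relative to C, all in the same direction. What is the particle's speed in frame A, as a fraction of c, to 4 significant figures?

Compose boost 2: (0.601 + 0.195)/(1 + 0.601×0.195) = 0.7960/1.11719 = 0.712499
Compose boost 3: (0.180 + 0.712499)/(1 + 0.180×0.712499) = 0.892499/1.12825 = 0.7910

u ≈ 0.7910c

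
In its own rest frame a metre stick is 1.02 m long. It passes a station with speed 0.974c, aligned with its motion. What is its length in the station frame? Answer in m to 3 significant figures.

L ≈ 0.231 m

γ = 1/√(1 − 0.974²) = 4.4141
Length contraction: L = L₀/γ = 1.02/4.4141 = 0.231 m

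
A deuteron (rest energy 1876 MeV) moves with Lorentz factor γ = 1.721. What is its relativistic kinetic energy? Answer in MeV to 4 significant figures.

K ≈ 1353 MeV

γ = 1.721 (given)
K = (γ − 1)m₀c² = (1.721 − 1) × 1876 MeV = 0.721000 × 1876 MeV = 1353 MeV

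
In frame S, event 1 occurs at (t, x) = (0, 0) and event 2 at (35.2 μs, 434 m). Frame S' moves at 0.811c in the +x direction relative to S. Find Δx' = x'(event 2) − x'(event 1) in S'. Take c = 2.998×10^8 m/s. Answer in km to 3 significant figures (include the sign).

Δx' ≈ -13.9 km

γ = 1/√(1 − 0.811²) = 1.7093
Δx' = γ(Δx − vΔt) = 1.7093 × (434 m − 0.811×(2.998×10^8 m/s)×35.2×10^-6 s)
= 1.7093 × (-8124.5 m) = -13.9 km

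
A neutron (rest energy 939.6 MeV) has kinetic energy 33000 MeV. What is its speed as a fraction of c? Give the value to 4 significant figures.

γ = 1 + K/(m₀c²) = 1 + 33000/939.6 = 36.1213
β = √(1 − 1/γ²) = 0.9996

β ≈ 0.9996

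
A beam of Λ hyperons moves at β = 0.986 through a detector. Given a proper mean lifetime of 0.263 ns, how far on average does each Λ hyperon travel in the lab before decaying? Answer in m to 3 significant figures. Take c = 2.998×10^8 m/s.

γ = 1/√(1 − 0.986²) = 5.9972
Dilated lifetime: Δt = γτ₀ = 5.9972 × 0.263 ns = 1.5773 ns
d = vΔt = 0.986c × 1.5773 ns = 2.9560×10^8 m/s × 1.5773×10^-9 s = 0.466 m

d ≈ 0.466 m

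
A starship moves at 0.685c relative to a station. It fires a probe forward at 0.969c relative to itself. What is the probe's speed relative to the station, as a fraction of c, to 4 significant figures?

Relativistic velocity addition: u = (u' + v)/(1 + u'v/c²)
= (0.969 + 0.685)/(1 + 0.969×0.685) = 1.654/1.66377 = 0.9941

u ≈ 0.9941c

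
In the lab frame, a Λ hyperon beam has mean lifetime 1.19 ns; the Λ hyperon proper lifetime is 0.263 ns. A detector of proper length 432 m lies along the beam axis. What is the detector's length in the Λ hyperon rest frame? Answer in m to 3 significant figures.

L ≈ 95.5 m

Time dilation ⇒ γ = Δt/τ₀ = 1.19/0.263 = 4.5247
Length contraction: L = L₀/γ = 432/4.5247 = 95.5 m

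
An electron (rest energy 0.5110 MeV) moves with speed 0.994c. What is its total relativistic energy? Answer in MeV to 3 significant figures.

γ = 1/√(1 − 0.994²) = 9.1424
E = γm₀c² = 9.1424 × 0.5110 MeV = 4.67 MeV

E ≈ 4.67 MeV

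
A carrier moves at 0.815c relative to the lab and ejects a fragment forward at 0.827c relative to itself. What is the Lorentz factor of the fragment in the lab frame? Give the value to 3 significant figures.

γ ≈ 5.14

u_lab = (0.827 + 0.815)/(1 + 0.827×0.815) = 1.642/1.67400 = 0.980881
γ = 1/√(1 − 0.980881²) = 5.14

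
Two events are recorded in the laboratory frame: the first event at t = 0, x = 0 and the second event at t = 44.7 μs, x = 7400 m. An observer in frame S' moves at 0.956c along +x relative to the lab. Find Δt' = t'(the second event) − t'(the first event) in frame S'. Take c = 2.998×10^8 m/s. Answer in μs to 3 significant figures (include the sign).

Δt' ≈ 71.9 μs

γ = 1/√(1 − 0.956²) = 3.4087
Δt' = γ(Δt − vΔx/c²) = 3.4087 × (44.7 μs − 0.956×7400 m / (2.998×10^8 m/s))
= 3.4087 × (21.103 μs) = 71.9 μs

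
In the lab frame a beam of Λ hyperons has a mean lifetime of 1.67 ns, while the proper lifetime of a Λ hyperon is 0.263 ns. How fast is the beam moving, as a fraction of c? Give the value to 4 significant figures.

β ≈ 0.9875

γ = Δt/τ₀ = 1.67/0.263 = 6.34981
β = √(1 − 1/γ²) = √(1 − 1/6.34981²) = 0.9875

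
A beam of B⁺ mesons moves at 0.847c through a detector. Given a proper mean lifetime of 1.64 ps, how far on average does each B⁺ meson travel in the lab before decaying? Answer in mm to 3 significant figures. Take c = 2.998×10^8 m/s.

d ≈ 0.783 mm

γ = 1/√(1 − 0.847²) = 1.8811
Dilated lifetime: Δt = γτ₀ = 1.8811 × 1.64 ps = 3.0851 ps
d = vΔt = 0.847c × 3.0851 ps = 2.5393×10^8 m/s × 3.0851×10^-12 s = 0.783 mm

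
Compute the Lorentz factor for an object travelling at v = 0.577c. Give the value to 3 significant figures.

γ ≈ 1.22

γ = 1/√(1 − β²) = 1/√(1 − 0.577²) = 1/√(0.66707) = 1.22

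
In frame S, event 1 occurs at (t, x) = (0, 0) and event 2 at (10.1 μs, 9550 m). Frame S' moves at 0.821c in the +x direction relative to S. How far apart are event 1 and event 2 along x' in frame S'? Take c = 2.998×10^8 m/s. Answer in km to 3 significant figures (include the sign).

γ = 1/√(1 − 0.821²) = 1.7515
Δx' = γ(Δx − vΔt) = 1.7515 × (9550 m − 0.821×(2.998×10^8 m/s)×10.1×10^-6 s)
= 1.7515 × (7064.0 m) = 12.4 km

Δx' ≈ 12.4 km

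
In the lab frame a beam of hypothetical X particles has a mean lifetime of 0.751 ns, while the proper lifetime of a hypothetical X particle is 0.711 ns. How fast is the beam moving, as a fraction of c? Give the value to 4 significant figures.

γ = Δt/τ₀ = 0.751/0.711 = 1.05626
β = √(1 − 1/γ²) = √(1 − 1/1.05626²) = 0.3220

β ≈ 0.3220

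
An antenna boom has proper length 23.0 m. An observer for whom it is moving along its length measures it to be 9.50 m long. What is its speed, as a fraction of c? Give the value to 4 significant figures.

γ = L₀/L = 23.0/9.50 = 2.42105
β = √(1 − 1/γ²) = 0.9107

β ≈ 0.9107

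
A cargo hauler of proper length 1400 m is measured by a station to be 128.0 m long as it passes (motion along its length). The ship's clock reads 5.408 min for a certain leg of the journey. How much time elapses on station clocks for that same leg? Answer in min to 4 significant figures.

Length contraction ⇒ γ = L₀/L = 1400/128.0 = 10.9375
Time dilation: Δt = γτ₀ = 10.9375 × 5.408 min = 59.15 min

Δt ≈ 59.15 min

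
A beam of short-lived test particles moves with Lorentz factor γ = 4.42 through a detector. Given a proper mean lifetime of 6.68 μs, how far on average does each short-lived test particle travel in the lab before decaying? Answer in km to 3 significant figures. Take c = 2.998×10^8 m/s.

β = √(1 − 1/γ²) = √(1 − 1/4.42²) = 0.97407
Dilated lifetime: Δt = γτ₀ = 4.42 × 6.68 μs = 29.526 μs
d = vΔt = 0.97407c × 29.526 μs = 2.9203×10^8 m/s × 2.9526×10^-5 s = 8.62 km

d ≈ 8.62 km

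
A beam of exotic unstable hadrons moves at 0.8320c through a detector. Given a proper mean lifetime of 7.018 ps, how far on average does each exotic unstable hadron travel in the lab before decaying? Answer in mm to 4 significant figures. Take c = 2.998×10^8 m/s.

d ≈ 3.155 mm

γ = 1/√(1 − 0.8320²) = 1.80253
Dilated lifetime: Δt = γτ₀ = 1.80253 × 7.018 ps = 12.6502 ps
d = vΔt = 0.8320c × 12.6502 ps = 2.49434×10^8 m/s × 1.26502×10^-11 s = 3.155 mm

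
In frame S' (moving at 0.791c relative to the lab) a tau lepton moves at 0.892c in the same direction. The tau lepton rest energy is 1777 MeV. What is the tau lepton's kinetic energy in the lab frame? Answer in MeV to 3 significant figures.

u_lab = (0.892 + 0.791)/(1 + 0.892×0.791) = 0.986766
γ = 1/√(1 − 0.986766²) = 6.1670
K = (γ − 1)m₀c² = (6.1670 − 1) × 1777 = 5.1670 × 1777 = 9180 MeV

K ≈ 9180 MeV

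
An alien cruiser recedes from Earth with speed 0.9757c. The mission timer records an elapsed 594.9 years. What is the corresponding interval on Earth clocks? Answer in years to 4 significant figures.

Δt ≈ 2715 years

γ = 1/√(1 − 0.9757²) = 4.56390
Time dilation: Δt = γτ₀ = 4.56390 × 594.9 years = 2715 years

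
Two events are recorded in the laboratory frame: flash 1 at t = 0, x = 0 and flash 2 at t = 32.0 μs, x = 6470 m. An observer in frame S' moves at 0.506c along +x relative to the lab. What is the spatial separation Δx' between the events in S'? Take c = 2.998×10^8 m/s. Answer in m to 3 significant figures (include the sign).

Δx' ≈ 1870 m

γ = 1/√(1 − 0.506²) = 1.1594
Δx' = γ(Δx − vΔt) = 1.1594 × (6470 m − 0.506×(2.998×10^8 m/s)×32.0×10^-6 s)
= 1.1594 × (1615.6 m) = 1870 m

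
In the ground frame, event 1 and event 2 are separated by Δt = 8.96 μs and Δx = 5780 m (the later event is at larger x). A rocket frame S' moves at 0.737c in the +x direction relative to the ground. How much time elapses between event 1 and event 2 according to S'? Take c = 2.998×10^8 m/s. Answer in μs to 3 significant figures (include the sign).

γ = 1/√(1 − 0.737²) = 1.4795
Δt' = γ(Δt − vΔx/c²) = 1.4795 × (8.96 μs − 0.737×5780 m / (2.998×10^8 m/s))
= 1.4795 × (-5.2490 μs) = -7.77 μs

Δt' ≈ -7.77 μs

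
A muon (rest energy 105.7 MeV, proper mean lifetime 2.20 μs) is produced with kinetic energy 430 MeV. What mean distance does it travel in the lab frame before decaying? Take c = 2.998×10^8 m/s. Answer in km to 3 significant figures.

γ = 1 + K/(m₀c²) = 1 + 430/105.7 = 5.0681
β = √(1 − 1/γ²) = 0.98034
Dilated lifetime: γτ₀ = 5.0681 × 2.20 μs = 11.150 μs
d = βc·γτ₀ = 0.98034 × (2.998×10^8 m/s) × 1.1150×10^-5 s = 3.28 km

d ≈ 3.28 km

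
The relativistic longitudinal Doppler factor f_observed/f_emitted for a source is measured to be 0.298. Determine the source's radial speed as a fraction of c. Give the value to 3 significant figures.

β ≈ 0.837

f_obs/f_src = √((1−β)/(1+β)) = 0.298  ⇒  (1−β)/(1+β) = 0.088804
β = |1 − D²|/(1 + D²) = |1 − 0.088804|/(1 + 0.088804) = 0.837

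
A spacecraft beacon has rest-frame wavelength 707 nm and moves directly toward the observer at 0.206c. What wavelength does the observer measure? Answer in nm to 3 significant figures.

λ_obs ≈ 574 nm

Relativistic Doppler: λ_obs = λ_src √((1−β)/(1+β))
= 707 × √(0.79400/1.2060) = 707 × 0.81140 = 574 nm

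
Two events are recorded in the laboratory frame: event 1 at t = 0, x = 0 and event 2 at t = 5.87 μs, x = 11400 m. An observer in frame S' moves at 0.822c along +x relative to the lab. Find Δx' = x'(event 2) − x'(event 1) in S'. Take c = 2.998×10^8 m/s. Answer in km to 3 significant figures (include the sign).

γ = 1/√(1 − 0.822²) = 1.7560
Δx' = γ(Δx − vΔt) = 1.7560 × (11400 m − 0.822×(2.998×10^8 m/s)×5.87×10^-6 s)
= 1.7560 × (9953.4 m) = 17.5 km

Δx' ≈ 17.5 km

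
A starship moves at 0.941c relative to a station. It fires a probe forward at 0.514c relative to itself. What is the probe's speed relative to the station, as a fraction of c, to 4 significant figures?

u ≈ 0.9807c

Relativistic velocity addition: u = (u' + v)/(1 + u'v/c²)
= (0.514 + 0.941)/(1 + 0.514×0.941) = 1.455/1.48367 = 0.9807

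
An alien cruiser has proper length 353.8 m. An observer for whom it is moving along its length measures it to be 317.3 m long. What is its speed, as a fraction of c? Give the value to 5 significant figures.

γ = L₀/L = 353.8/317.3 = 1.115033
β = √(1 − 1/γ²) = 0.44237

β ≈ 0.44237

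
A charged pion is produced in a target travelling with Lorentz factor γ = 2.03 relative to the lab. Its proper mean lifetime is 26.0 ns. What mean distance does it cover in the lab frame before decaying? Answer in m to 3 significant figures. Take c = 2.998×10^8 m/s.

d ≈ 13.8 m

β = √(1 − 1/γ²) = √(1 − 1/2.03²) = 0.87025
Dilated lifetime: Δt = γτ₀ = 2.03 × 26.0 ns = 52.780 ns
d = vΔt = 0.87025c × 52.780 ns = 2.6090×10^8 m/s × 5.2780×10^-8 s = 13.8 m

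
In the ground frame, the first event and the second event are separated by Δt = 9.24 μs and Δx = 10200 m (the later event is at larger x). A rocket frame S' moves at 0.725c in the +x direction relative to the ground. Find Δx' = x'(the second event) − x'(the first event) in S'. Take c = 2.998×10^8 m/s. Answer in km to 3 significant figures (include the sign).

Δx' ≈ 11.9 km

γ = 1/√(1 − 0.725²) = 1.4519
Δx' = γ(Δx − vΔt) = 1.4519 × (10200 m − 0.725×(2.998×10^8 m/s)×9.24×10^-6 s)
= 1.4519 × (8191.6 m) = 11.9 km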